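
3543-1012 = 2531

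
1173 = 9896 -8723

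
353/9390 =353/9390 = 0.04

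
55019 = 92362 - 37343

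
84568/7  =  12081 + 1/7  =  12081.14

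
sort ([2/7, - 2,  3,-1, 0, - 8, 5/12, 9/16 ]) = [ - 8,-2, - 1, 0,  2/7, 5/12, 9/16, 3] 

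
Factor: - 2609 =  - 2609^1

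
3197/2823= 1 + 374/2823 = 1.13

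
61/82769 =61/82769=0.00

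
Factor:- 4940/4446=  -  10/9 = -2^1*3^( - 2)*5^1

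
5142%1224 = 246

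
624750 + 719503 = 1344253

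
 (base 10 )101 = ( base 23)49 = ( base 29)3E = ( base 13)7A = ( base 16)65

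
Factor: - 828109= - 828109^1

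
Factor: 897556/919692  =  224389/229923 = 3^ (- 2 )*11^1  *59^( - 1 )*433^( - 1)*20399^1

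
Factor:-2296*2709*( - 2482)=15437702448=2^4*3^2*7^2*17^1*41^1 * 43^1 * 73^1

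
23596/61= 386 + 50/61 = 386.82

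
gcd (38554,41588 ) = 74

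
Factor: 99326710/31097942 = 5^1*7^1*83^ ( - 1) * 187337^( - 1 )*1418953^1 = 49663355/15548971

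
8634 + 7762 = 16396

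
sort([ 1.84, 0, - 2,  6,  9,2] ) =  [-2,0,1.84,2, 6, 9] 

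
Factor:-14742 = -2^1*3^4*7^1*13^1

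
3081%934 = 279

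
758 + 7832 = 8590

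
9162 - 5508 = 3654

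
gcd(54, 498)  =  6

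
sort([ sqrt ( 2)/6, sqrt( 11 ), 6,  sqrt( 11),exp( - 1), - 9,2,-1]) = [ - 9, - 1,sqrt( 2) /6, exp( - 1),2, sqrt( 11),sqrt( 11), 6 ] 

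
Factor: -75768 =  - 2^3 * 3^1*  7^1*11^1*41^1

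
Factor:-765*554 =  - 2^1*3^2*5^1 * 17^1*277^1 = - 423810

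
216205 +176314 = 392519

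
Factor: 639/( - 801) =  - 71/89 = - 71^1*89^( - 1)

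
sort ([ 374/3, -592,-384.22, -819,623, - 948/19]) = [ - 819, - 592,  -  384.22  , - 948/19,374/3, 623] 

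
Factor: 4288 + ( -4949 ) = - 661^1 = - 661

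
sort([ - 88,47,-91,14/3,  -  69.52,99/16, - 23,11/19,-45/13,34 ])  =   [ - 91, - 88, - 69.52,-23,  -  45/13,11/19,14/3,99/16,34,47]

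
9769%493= 402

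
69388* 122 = 8465336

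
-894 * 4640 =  - 4148160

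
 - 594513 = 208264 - 802777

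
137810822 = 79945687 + 57865135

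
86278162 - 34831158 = 51447004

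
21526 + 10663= 32189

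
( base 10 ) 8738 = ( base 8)21042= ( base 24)f42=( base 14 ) 3282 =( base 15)28c8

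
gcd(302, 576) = 2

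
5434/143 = 38  =  38.00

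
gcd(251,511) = 1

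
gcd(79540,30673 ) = 1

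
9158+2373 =11531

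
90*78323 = 7049070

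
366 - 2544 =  - 2178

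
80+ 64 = 144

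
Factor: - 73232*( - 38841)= 2844404112= 2^4*3^1*11^2 *23^1*107^1*199^1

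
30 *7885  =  236550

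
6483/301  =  6483/301=21.54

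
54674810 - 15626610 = 39048200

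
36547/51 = 36547/51 = 716.61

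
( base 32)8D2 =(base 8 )20642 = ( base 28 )are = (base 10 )8610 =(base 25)DJA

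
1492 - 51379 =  - 49887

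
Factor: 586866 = 2^1*3^1  *7^1*89^1*157^1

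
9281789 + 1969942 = 11251731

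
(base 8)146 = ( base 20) 52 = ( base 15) 6C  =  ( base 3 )10210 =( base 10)102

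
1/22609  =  1/22609 = 0.00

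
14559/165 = 4853/55 = 88.24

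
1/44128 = 1/44128 = 0.00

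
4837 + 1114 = 5951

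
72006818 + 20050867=92057685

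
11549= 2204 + 9345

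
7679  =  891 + 6788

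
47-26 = 21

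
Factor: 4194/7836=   2^( - 1)*3^1*233^1 * 653^ (-1 ) = 699/1306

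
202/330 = 101/165 = 0.61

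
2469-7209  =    -  4740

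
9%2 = 1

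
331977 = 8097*41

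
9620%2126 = 1116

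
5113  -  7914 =-2801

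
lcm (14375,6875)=158125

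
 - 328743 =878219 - 1206962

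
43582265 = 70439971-26857706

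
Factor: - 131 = - 131^1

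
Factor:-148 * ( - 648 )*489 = 2^5*3^5*37^1 * 163^1 = 46897056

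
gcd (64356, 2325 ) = 93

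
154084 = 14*11006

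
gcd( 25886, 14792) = 3698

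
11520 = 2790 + 8730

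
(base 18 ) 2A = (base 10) 46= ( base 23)20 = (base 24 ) 1M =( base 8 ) 56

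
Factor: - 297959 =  - 17^2  *  1031^1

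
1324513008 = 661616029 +662896979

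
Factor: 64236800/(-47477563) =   -  2^8 * 5^2*7^ ( - 1 )*10037^1*6782509^(  -  1)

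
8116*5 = 40580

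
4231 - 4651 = - 420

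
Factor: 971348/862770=485674/431385 = 2^1*3^(  -  1)*5^(-1 )*7^1 * 113^1*307^1*28759^(-1 ) 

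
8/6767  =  8/6767 = 0.00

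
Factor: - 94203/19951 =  - 3^4*71^( - 1)* 281^( - 1 )*1163^1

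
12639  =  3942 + 8697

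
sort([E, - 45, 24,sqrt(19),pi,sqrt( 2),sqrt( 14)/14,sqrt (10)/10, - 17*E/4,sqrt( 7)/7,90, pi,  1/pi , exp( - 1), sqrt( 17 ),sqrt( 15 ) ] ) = [ - 45, - 17*E/4,sqrt(14 ) /14,sqrt( 10 ) /10, 1/pi,exp( - 1),  sqrt( 7)/7, sqrt(2 ) , E,  pi , pi,sqrt(15),sqrt(17), sqrt( 19), 24,90]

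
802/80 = 10 + 1/40 = 10.03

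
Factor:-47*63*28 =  - 82908 = -2^2*3^2 *7^2*47^1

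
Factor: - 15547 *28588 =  - 444457636= - 2^2*7^2*1021^1 * 2221^1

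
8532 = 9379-847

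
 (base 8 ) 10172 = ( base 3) 12210020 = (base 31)4C2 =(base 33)3sr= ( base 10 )4218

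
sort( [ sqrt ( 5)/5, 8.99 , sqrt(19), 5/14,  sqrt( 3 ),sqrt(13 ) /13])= [ sqrt( 13) /13, 5/14, sqrt( 5) /5,sqrt(3) , sqrt(19), 8.99] 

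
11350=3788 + 7562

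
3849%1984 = 1865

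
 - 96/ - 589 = 96/589 = 0.16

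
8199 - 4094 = 4105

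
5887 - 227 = 5660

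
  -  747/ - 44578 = 747/44578 = 0.02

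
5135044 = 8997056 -3862012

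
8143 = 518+7625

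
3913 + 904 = 4817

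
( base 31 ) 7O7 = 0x1d36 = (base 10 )7478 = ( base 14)2a22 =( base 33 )6SK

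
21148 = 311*68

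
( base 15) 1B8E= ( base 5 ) 142414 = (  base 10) 5984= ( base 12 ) 3568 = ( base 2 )1011101100000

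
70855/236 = 300 + 55/236= 300.23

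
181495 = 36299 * 5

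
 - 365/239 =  - 2 + 113/239  =  - 1.53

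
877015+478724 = 1355739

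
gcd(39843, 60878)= 1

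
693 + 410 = 1103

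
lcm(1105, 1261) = 107185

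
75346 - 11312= 64034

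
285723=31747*9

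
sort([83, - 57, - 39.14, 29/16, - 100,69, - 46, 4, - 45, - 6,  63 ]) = [ - 100, -57, - 46, - 45, - 39.14, - 6, 29/16,4,  63, 69,83] 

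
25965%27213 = 25965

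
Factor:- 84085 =- 5^1 * 67^1*251^1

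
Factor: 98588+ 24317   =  122905 = 5^1  *  47^1*523^1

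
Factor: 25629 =3^1 *8543^1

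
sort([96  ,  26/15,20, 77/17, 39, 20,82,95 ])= [26/15, 77/17 , 20, 20, 39, 82, 95,96 ] 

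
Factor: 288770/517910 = 431/773 = 431^1*773^(- 1)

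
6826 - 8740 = - 1914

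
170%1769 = 170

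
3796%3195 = 601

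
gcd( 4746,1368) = 6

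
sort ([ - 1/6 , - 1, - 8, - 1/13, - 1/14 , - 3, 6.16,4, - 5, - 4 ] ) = [ - 8, -5, - 4, - 3  , - 1, - 1/6, - 1/13, - 1/14,4,6.16]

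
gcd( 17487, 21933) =9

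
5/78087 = 5/78087 = 0.00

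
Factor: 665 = 5^1*7^1*19^1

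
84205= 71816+12389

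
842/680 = 1 + 81/340 = 1.24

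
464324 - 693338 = -229014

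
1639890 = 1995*822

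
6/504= 1/84 = 0.01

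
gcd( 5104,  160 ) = 16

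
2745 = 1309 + 1436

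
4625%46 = 25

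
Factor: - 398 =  - 2^1*199^1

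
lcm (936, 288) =3744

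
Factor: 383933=11^2*19^1*167^1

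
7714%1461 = 409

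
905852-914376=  - 8524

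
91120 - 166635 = - 75515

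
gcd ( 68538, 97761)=3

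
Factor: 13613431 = 13^1* 61^1 * 17167^1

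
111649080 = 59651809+51997271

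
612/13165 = 612/13165 = 0.05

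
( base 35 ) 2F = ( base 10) 85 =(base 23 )3G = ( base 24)3d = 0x55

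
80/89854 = 40/44927 = 0.00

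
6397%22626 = 6397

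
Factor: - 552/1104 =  - 1/2  =  - 2^(-1 )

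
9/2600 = 9/2600=0.00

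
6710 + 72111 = 78821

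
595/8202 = 595/8202 = 0.07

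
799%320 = 159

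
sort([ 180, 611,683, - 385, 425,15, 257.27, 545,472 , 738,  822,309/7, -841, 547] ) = [ - 841,-385,15 , 309/7, 180,257.27,425 , 472,545,547,611, 683,738,  822 ] 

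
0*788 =0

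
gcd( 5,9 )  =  1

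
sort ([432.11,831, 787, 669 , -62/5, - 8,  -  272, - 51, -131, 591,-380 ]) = [- 380, - 272, - 131,  -  51, - 62/5  ,-8, 432.11,591,  669, 787,831] 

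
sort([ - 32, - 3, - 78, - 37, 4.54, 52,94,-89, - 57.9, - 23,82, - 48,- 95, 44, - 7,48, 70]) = [  -  95, - 89, - 78, - 57.9, - 48,-37 , - 32,-23, - 7, - 3,4.54,44, 48,52 , 70,82, 94]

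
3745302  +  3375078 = 7120380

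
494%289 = 205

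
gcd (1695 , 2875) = 5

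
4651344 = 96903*48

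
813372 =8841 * 92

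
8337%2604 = 525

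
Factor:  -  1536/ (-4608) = 3^ ( - 1) = 1/3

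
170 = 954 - 784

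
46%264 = 46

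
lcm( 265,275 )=14575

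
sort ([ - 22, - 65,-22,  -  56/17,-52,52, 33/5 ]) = [ - 65, - 52, - 22,- 22 , - 56/17, 33/5,52 ]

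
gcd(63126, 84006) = 18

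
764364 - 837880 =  - 73516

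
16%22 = 16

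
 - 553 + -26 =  - 579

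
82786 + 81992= 164778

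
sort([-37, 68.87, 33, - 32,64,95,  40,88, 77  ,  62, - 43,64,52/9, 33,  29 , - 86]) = [ - 86, - 43,-37, - 32, 52/9, 29 , 33,33,40, 62, 64, 64, 68.87, 77, 88, 95]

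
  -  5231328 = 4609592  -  9840920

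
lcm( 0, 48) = 0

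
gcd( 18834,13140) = 438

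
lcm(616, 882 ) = 38808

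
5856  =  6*976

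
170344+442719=613063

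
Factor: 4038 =2^1*3^1*673^1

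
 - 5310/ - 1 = 5310 + 0/1 = 5310.00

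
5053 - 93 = 4960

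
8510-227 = 8283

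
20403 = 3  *6801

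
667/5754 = 667/5754 = 0.12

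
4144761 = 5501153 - 1356392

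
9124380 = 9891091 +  - 766711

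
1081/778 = 1 +303/778 = 1.39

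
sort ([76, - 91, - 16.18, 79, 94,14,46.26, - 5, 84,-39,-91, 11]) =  [-91,-91, -39, - 16.18,-5 , 11,  14,46.26, 76, 79, 84,94 ]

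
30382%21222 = 9160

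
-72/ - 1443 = 24/481 = 0.05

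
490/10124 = 245/5062= 0.05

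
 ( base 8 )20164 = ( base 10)8308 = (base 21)IHD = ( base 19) 1405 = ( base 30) 96s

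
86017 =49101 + 36916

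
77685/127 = 611+88/127= 611.69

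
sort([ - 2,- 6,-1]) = [  -  6, - 2  ,-1 ] 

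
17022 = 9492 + 7530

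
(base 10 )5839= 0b1011011001111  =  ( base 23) B0K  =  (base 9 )8007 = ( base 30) 6EJ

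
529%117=61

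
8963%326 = 161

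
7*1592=11144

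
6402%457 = 4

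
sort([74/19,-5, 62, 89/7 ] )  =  [ - 5, 74/19, 89/7,62]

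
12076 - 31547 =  - 19471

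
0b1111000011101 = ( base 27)afe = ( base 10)7709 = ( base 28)9N9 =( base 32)7GT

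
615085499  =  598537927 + 16547572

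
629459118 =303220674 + 326238444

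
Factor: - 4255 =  - 5^1 * 23^1*37^1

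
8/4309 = 8/4309  =  0.00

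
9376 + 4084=13460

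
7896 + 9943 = 17839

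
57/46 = 57/46   =  1.24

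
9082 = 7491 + 1591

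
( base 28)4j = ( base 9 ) 155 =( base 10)131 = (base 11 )10a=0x83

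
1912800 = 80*23910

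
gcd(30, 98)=2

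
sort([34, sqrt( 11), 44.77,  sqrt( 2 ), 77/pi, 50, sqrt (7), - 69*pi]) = [ - 69*pi,sqrt( 2 ) , sqrt(7), sqrt( 11) , 77/pi, 34 , 44.77,  50]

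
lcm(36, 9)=36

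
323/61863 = 19/3639 = 0.01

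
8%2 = 0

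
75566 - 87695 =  - 12129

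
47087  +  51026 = 98113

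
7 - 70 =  - 63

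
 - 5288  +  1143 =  - 4145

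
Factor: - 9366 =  - 2^1*3^1*7^1*223^1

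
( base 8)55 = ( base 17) 2b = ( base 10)45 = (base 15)30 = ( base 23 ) 1m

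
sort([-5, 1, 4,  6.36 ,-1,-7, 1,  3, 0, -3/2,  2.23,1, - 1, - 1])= [ - 7 , - 5, - 3/2,-1, - 1, - 1, 0, 1, 1, 1, 2.23, 3, 4,6.36 ]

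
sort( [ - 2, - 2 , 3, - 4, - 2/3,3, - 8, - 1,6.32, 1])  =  [-8, - 4, - 2, - 2, - 1, - 2/3,1 , 3, 3, 6.32]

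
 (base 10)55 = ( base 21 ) 2D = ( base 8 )67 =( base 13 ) 43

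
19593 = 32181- 12588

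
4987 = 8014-3027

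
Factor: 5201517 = 3^1 * 773^1 * 2243^1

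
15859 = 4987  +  10872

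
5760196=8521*676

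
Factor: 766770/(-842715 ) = -2^1 * 3^(-1) * 307^( - 1 )*419^1 = -838/921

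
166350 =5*33270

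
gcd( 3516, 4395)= 879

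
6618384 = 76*87084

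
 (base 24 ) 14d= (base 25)12a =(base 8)1255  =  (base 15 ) 30A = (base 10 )685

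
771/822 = 257/274 = 0.94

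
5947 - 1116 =4831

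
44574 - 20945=23629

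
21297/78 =273 + 1/26 = 273.04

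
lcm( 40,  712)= 3560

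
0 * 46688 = 0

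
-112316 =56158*( - 2 ) 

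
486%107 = 58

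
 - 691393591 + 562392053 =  - 129001538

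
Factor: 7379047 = 13^2*47^1*929^1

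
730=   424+306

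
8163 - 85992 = -77829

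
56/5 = 56/5 = 11.20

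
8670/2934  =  2 + 467/489 = 2.96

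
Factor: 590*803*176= 83383520 = 2^5*5^1 * 11^2 * 59^1*73^1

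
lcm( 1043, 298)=2086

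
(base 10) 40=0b101000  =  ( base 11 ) 37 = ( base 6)104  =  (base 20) 20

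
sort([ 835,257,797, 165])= [ 165,257,797,835]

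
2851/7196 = 2851/7196 = 0.40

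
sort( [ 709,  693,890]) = [693,  709  ,  890] 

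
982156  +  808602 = 1790758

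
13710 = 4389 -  - 9321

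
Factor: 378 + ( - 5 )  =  373 = 373^1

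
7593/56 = 135 + 33/56=135.59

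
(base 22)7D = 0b10100111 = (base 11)142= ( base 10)167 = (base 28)5R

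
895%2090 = 895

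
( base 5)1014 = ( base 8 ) 206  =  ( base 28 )4M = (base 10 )134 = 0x86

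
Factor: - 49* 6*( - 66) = 19404 = 2^2*3^2*7^2*11^1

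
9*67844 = 610596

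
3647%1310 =1027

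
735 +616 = 1351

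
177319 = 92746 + 84573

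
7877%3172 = 1533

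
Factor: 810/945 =6/7 = 2^1  *3^1 *7^( - 1) 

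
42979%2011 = 748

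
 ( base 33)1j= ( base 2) 110100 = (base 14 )3A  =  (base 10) 52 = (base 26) 20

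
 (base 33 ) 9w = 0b101001001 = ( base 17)126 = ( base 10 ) 329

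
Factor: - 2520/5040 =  - 2^( -1)  =  - 1/2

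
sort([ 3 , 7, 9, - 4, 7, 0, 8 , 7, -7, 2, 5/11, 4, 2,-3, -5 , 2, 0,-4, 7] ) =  [ - 7, - 5, - 4, - 4, - 3, 0, 0,5/11,2, 2, 2, 3 , 4, 7,7, 7,  7, 8 , 9]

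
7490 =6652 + 838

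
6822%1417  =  1154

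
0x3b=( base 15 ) 3e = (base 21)2H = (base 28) 23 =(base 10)59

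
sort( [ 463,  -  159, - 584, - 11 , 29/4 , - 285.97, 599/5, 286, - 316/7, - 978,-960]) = [- 978, - 960,-584, - 285.97, - 159, - 316/7,  -  11,29/4, 599/5, 286,463]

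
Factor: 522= 2^1 * 3^2* 29^1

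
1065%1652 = 1065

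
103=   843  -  740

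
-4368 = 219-4587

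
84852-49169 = 35683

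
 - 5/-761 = 5/761 = 0.01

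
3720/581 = 6 + 234/581 = 6.40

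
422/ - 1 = -422/1 =- 422.00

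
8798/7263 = 8798/7263 = 1.21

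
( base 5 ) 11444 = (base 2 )1101101010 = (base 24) 1CA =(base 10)874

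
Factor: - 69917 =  - 139^1*503^1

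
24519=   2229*11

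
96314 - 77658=18656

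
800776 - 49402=751374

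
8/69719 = 8/69719=   0.00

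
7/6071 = 7/6071 = 0.00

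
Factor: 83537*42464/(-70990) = - 1773657584/35495 = - 2^4 * 5^( - 1)*31^( - 1 ) *229^( - 1)*1327^1*83537^1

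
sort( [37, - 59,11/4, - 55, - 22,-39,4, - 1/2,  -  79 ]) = [  -  79,-59,  -  55, - 39, - 22, - 1/2 , 11/4  ,  4, 37] 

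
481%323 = 158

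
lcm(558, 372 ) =1116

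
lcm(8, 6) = 24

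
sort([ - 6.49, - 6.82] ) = [ - 6.82, - 6.49]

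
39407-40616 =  - 1209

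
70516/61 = 1156 = 1156.00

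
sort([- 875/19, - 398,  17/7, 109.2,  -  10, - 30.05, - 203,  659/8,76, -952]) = [ - 952,-398,- 203 ,-875/19, -30.05, - 10, 17/7, 76,  659/8, 109.2]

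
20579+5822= 26401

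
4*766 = 3064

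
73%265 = 73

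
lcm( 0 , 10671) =0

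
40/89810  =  4/8981 = 0.00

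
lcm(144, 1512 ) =3024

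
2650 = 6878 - 4228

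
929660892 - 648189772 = 281471120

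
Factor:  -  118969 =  - 271^1*439^1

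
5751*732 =4209732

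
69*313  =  21597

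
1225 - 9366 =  - 8141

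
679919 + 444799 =1124718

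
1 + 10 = 11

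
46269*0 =0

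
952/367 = 952/367 = 2.59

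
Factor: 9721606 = 2^1*4860803^1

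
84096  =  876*96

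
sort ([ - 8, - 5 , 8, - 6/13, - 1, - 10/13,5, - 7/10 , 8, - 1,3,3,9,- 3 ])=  [ - 8, - 5, - 3,  -  1, - 1,-10/13, - 7/10,  -  6/13,3,3,  5,8,8,9]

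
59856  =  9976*6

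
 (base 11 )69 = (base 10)75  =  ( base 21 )3c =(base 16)4B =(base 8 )113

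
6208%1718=1054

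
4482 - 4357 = 125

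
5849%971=23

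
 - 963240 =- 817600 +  - 145640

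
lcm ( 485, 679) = 3395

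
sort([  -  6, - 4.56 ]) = [ - 6,  -  4.56]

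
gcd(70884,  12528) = 36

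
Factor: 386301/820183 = 3^1*7^( - 1 )*13^ ( - 1)*9013^( - 1)*128767^1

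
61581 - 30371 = 31210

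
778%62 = 34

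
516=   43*12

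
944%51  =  26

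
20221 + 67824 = 88045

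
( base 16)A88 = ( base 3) 10200212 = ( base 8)5210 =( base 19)78H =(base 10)2696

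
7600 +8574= 16174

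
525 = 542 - 17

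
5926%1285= 786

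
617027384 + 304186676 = 921214060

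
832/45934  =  416/22967 = 0.02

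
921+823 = 1744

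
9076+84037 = 93113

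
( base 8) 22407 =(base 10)9479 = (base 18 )1b4b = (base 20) 13dj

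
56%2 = 0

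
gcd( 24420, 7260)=660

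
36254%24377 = 11877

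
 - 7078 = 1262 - 8340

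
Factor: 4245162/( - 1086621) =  - 2^1*109^( - 1)*3323^ ( - 1)*707527^1 = -  1415054/362207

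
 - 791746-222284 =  - 1014030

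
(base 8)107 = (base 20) 3B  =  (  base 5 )241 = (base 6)155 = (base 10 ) 71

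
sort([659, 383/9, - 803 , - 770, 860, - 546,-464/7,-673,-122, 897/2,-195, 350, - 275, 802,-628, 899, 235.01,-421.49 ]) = [  -  803,-770,-673, -628, - 546, - 421.49,-275, - 195,  -  122 ,-464/7, 383/9 , 235.01,350, 897/2,659,802,860,899 ]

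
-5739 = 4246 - 9985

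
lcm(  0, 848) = 0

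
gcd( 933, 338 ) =1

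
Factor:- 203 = -7^1  *29^1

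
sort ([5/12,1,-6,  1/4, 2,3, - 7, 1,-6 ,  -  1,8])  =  [-7,  -  6, - 6, -1 , 1/4, 5/12,1,1, 2 , 3, 8 ] 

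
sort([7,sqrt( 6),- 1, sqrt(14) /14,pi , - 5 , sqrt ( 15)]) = [ -5, - 1,sqrt(  14)/14,sqrt( 6),  pi,sqrt(15) , 7] 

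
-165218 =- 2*82609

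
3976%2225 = 1751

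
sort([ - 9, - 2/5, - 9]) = [ -9,-9, - 2/5 ]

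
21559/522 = 41 + 157/522 = 41.30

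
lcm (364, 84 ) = 1092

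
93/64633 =93/64633 = 0.00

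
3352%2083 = 1269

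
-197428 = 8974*( - 22)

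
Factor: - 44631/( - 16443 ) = 19/7 = 7^ (-1)*19^1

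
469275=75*6257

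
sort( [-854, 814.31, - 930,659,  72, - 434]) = [ - 930, - 854 ,  -  434, 72,659 , 814.31] 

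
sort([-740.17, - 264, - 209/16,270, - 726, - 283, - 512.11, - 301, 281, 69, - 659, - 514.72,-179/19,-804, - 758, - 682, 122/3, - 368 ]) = [ -804,-758, - 740.17 , - 726,-682, - 659,- 514.72, - 512.11,-368, -301, - 283, - 264 ,-209/16,-179/19, 122/3, 69,270,281 ]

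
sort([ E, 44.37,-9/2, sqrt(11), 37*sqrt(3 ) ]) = [-9/2, E , sqrt( 11 ),44.37, 37*sqrt(3 )]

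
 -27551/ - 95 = 290 +1/95=290.01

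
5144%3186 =1958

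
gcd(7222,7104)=2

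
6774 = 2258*3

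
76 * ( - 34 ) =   -  2584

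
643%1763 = 643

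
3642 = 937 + 2705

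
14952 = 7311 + 7641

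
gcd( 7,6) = 1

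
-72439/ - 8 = 9054 + 7/8 = 9054.88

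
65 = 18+47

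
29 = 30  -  1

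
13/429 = 1/33 =0.03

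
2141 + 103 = 2244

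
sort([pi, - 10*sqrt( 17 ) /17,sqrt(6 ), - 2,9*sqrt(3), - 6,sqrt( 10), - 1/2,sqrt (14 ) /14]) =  [ - 6,-10*sqrt (17) /17, - 2, - 1/2,  sqrt ( 14)/14,sqrt (6 ),pi, sqrt(10), 9*sqrt(3)]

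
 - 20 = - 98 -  - 78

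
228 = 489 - 261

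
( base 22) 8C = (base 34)5I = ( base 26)76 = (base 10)188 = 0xBC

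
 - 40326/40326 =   -  1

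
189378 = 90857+98521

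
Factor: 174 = 2^1*3^1 * 29^1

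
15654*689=10785606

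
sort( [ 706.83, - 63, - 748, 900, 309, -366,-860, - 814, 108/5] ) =[ - 860, - 814 ,-748,-366, - 63,  108/5, 309, 706.83, 900] 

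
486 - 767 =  - 281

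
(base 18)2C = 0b110000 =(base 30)1i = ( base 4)300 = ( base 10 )48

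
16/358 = 8/179 = 0.04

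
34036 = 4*8509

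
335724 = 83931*4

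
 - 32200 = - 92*350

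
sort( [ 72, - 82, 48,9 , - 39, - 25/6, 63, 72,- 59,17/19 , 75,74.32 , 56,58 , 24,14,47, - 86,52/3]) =[ - 86,-82, - 59, - 39, - 25/6, 17/19, 9 , 14,  52/3  ,  24, 47,48, 56, 58,63,72, 72, 74.32 , 75]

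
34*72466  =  2463844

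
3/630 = 1/210 = 0.00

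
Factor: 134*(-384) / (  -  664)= 6432/83 = 2^5*3^1*67^1*83^( - 1 ) 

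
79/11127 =79/11127 =0.01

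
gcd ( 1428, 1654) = 2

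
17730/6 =2955 = 2955.00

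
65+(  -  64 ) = 1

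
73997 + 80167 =154164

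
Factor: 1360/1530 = 8/9 = 2^3*3^( - 2)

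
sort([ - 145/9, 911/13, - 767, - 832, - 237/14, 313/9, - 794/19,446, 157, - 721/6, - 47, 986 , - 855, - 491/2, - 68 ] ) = [  -  855, - 832 , - 767, - 491/2, - 721/6,-68, - 47, - 794/19, - 237/14,-145/9,  313/9, 911/13, 157,446,986 ] 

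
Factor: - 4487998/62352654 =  - 2243999/31176327 = -  3^ ( - 1 )  *7^(-1)*13^( - 1)*719^1*3121^1*114199^( - 1)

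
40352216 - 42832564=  - 2480348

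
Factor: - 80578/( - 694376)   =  40289/347188 =2^( - 2 )*29^(  -  1 )*41^( - 1)*73^( - 1 )*40289^1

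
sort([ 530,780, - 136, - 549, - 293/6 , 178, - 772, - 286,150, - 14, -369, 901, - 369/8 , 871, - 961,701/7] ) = [ - 961, - 772, -549, - 369, - 286,- 136, - 293/6 , - 369/8 , - 14 , 701/7,150,  178, 530, 780,871,901]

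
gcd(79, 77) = 1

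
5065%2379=307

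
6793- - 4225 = 11018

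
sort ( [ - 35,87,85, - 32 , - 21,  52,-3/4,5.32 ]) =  [ - 35,-32,  -  21,-3/4,5.32,52,85 , 87]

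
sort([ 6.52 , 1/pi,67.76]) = [1/pi, 6.52, 67.76]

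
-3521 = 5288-8809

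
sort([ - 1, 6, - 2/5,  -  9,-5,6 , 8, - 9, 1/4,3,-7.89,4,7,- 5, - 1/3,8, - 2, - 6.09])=[ - 9, - 9, - 7.89 ,  -  6.09,-5,-5, - 2, - 1, - 2/5, - 1/3,1/4,3, 4,6,6, 7,8, 8]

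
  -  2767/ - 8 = 345 + 7/8 = 345.88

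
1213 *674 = 817562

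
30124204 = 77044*391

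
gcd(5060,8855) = 1265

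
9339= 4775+4564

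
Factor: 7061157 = 3^2*784573^1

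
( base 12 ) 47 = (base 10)55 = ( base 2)110111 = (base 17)34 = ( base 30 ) 1p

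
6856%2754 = 1348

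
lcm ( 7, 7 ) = 7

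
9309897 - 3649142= 5660755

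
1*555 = 555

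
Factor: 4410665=5^1*7^1*126019^1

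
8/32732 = 2/8183 =0.00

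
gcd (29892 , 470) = 94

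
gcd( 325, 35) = 5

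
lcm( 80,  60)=240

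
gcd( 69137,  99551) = 1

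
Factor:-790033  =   -790033^1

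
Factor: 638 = 2^1*11^1 * 29^1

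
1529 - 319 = 1210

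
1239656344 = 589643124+650013220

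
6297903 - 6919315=- 621412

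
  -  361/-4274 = 361/4274 = 0.08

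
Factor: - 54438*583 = - 31737354 = -2^1*3^1*11^1*43^1  *  53^1*211^1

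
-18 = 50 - 68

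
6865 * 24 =164760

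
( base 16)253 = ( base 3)211001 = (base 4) 21103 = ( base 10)595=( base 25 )NK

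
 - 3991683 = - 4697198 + 705515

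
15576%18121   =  15576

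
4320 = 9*480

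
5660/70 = 80 + 6/7 = 80.86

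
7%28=7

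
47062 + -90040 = - 42978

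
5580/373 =5580/373 = 14.96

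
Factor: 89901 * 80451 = 3^4*7^2* 1277^1 * 1427^1=7232625351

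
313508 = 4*78377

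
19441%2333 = 777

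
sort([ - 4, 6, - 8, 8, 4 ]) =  [ - 8, - 4, 4, 6,8]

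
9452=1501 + 7951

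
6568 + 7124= 13692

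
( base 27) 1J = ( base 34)1C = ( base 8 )56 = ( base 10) 46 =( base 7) 64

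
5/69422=5/69422 = 0.00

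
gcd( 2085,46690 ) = 5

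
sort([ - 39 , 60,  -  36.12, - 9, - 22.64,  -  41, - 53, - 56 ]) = [ - 56, - 53,-41, - 39  , - 36.12, - 22.64,-9,60 ]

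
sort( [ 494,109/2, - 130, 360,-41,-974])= [ - 974, - 130, - 41,109/2 , 360,494]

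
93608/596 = 157 + 9/149 = 157.06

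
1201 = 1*1201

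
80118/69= 26706/23  =  1161.13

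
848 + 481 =1329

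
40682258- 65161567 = -24479309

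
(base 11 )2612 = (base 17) bd1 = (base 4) 311021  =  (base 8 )6511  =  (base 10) 3401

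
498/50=249/25 =9.96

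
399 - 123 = 276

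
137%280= 137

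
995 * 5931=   5901345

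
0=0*8487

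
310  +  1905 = 2215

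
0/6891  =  0 = 0.00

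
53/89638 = 53/89638 = 0.00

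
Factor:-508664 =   -  2^3*13^1*67^1*73^1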